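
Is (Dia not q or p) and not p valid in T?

Tableau for the negation not ((Dia not q or p) and not p):
1. not ((Dia not q or p) and not p), u
2. p, u
Accessibility: uRu
The negation has an open branch (countermodel exists).

No, not valid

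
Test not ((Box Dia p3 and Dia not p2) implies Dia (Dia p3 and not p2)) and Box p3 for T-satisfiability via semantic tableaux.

Unsatisfiable (every branch closes)

1. not ((Box Dia p3 and Dia not p2) implies Dia (Dia p3 and not p2)) and Box p3, u
2. not ((Box Dia p3 and Dia not p2) implies Dia (Dia p3 and not p2)), u
3. Box p3, u
4. Box Dia p3 and Dia not p2, u
5. not Dia (Dia p3 and not p2), u
6. Box Dia p3, u
7. Dia not p2, u
8. p3, u
9. not (Dia p3 and not p2), u
10. Dia p3, u
11. p2, u
12. not p2, v
13. p3, v
14. not (Dia p3 and not p2), v
15. Dia p3, v
16. not Dia p3, v
17. not p3, v
Accessibility: uRu, uRv, vRv
Branch closes: p3 and not p3 both at v.
(One branch shown.) All branches close.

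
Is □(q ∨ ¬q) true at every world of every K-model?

Yes, valid

Tableau for the negation ¬□(q ∨ ¬q):
1. ¬□(q ∨ ¬q), u
2. ¬(q ∨ ¬q), v
3. ¬q, v
4. q, v
Accessibility: uRv
Branch closes: q and ¬q both at v.
All branches of the negation close; one closing branch shown above.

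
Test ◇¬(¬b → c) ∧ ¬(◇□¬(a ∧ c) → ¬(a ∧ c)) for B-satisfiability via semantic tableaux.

1. ◇¬(¬b → c) ∧ ¬(◇□¬(a ∧ c) → ¬(a ∧ c)), 0
2. ◇¬(¬b → c), 0
3. ¬(◇□¬(a ∧ c) → ¬(a ∧ c)), 0
4. ◇□¬(a ∧ c), 0
5. a ∧ c, 0
6. a, 0
7. c, 0
8. ¬(¬b → c), 1
9. ¬b, 1
10. ¬c, 1
11. □¬(a ∧ c), 2
12. ¬(a ∧ c), 0
13. ¬(a ∧ c), 2
14. ¬c, 0
Accessibility: 0R0, 0R1, 0R2, 1R0, 1R1, 2R0, 2R2
Branch closes: c and ¬c both at 0.
(One branch shown.) All branches close.

No, unsatisfiable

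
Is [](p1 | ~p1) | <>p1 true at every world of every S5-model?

Tableau for the negation ~([](p1 | ~p1) | <>p1):
1. ~([](p1 | ~p1) | <>p1), 0
2. ~[](p1 | ~p1), 0
3. ~<>p1, 0
4. ~p1, 0
5. ~(p1 | ~p1), 1
6. ~p1, 1
7. p1, 1
Accessibility: 0R0, 0R1, 1R0, 1R1
Branch closes: p1 and ~p1 both at 1.
All branches of the negation close; one closing branch shown above.

Yes, valid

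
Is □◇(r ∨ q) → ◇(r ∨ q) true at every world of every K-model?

Tableau for the negation ¬(□◇(r ∨ q) → ◇(r ∨ q)):
1. ¬(□◇(r ∨ q) → ◇(r ∨ q)), 0
2. □◇(r ∨ q), 0
3. ¬◇(r ∨ q), 0
The negation has an open branch (countermodel exists).

Not valid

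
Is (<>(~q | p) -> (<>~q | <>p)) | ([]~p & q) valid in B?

Valid

Tableau for the negation ~((<>(~q | p) -> (<>~q | <>p)) | ([]~p & q)):
1. ~((<>(~q | p) -> (<>~q | <>p)) | ([]~p & q)), 0
2. ~(<>(~q | p) -> (<>~q | <>p)), 0
3. ~([]~p & q), 0
4. <>(~q | p), 0
5. ~(<>~q | <>p), 0
6. ~<>~q, 0
7. ~<>p, 0
8. q, 0
9. ~p, 0
10. ~[]~p, 0
11. ~q | p, 1
12. q, 1
13. ~p, 1
14. p, 1
Accessibility: 0R0, 0R1, 1R0, 1R1
Branch closes: p and ~p both at 1.
All branches of the negation close; one closing branch shown above.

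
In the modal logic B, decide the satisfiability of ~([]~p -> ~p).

Unsatisfiable

1. ~([]~p -> ~p), u
2. []~p, u
3. p, u
4. ~p, u
Accessibility: uRu
Branch closes: p and ~p both at u.
All branches of the tableau close; one closing branch shown above.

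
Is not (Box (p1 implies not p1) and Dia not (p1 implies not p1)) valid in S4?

Valid in S4

Tableau for the negation Box (p1 implies not p1) and Dia not (p1 implies not p1):
1. Box (p1 implies not p1) and Dia not (p1 implies not p1), w0
2. Box (p1 implies not p1), w0   [and-rule on 1]
3. Dia not (p1 implies not p1), w0   [and-rule on 1]
4. p1 implies not p1, w0   [Box-rule on 2 via w0Rw0]
5. not p1, w0   [implies-rule on 4 (branches; this branch)]
6. not (p1 implies not p1), w1   [Dia-rule on 3: fresh world w1, w0Rw1]
7. p1, w1   [neg-implies-rule on 6]
8. p1 implies not p1, w1   [Box-rule on 2 via w0Rw1]
9. not p1, w1   [implies-rule on 8 (branches; this branch)]
Accessibility: w0Rw0, w0Rw1, w1Rw1
Branch closes: p1 and not p1 both at w1.
Every branch of the negation's tableau closes; the branch above is one of them.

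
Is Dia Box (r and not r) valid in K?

Tableau for the negation not Dia Box (r and not r):
1. not Dia Box (r and not r), u
The negation has an open branch (countermodel exists).

No, not valid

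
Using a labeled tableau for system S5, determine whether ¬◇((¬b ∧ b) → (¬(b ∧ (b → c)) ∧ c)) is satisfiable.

1. ¬◇((¬b ∧ b) → (¬(b ∧ (b → c)) ∧ c)), u
2. ¬((¬b ∧ b) → (¬(b ∧ (b → c)) ∧ c)), u
3. ¬b ∧ b, u
4. ¬(¬(b ∧ (b → c)) ∧ c), u
5. ¬b, u
6. b, u
Accessibility: uRu
Branch closes: b and ¬b both at u.
All branches of the tableau close; one closing branch shown above.

Unsatisfiable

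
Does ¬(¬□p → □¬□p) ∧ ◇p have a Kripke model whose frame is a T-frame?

1. ¬(¬□p → □¬□p) ∧ ◇p, u
2. ¬(¬□p → □¬□p), u
3. ◇p, u
4. ¬□p, u
5. ¬□¬□p, u
6. p, v
7. ¬p, w
8. □p, x
9. p, x
Accessibility: uRu, uRv, uRw, uRx, vRv, wRw, xRx

Yes, satisfiable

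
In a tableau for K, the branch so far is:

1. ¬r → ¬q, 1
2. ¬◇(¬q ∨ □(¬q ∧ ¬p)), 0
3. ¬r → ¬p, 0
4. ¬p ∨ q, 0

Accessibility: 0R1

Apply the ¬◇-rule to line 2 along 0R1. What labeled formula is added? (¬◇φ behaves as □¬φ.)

¬◇φ behaves as □¬φ: propagate the negated body to each accessible world.

¬(¬q ∨ □(¬q ∧ ¬p)), 1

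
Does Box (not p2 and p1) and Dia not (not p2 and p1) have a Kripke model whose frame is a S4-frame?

No, unsatisfiable

1. Box (not p2 and p1) and Dia not (not p2 and p1), 0
2. Box (not p2 and p1), 0
3. Dia not (not p2 and p1), 0
4. not p2 and p1, 0
5. not p2, 0
6. p1, 0
7. not (not p2 and p1), 1
8. not p2 and p1, 1
9. not p2, 1
10. p1, 1
11. not p1, 1
Accessibility: 0R0, 0R1, 1R1
Branch closes: p1 and not p1 both at 1.
All branches of the tableau close; one closing branch shown above.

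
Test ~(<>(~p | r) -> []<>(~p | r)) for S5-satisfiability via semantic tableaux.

1. ~(<>(~p | r) -> []<>(~p | r)), w0
2. <>(~p | r), w0   [~->-rule on 1]
3. ~[]<>(~p | r), w0   [~->-rule on 1]
4. ~p | r, w1   [<>-rule on 2: fresh world w1, w0Rw1]
5. r, w1   [|-rule on 4 (branches; this branch)]
6. ~<>(~p | r), w2   [~[]-rule on 3: fresh world w2, w0Rw2]
7. ~(~p | r), w0   [~<>-rule on 6 via w2Rw0]
8. p, w0   [~|-rule on 7]
9. ~r, w0   [~|-rule on 7]
10. ~(~p | r), w1   [~<>-rule on 6 via w2Rw1]
11. p, w1   [~|-rule on 10]
12. ~r, w1   [~|-rule on 10]
Accessibility: w0Rw0, w0Rw1, w0Rw2, w1Rw0, w1Rw1, w1Rw2, w2Rw0, w2Rw1, w2Rw2
Branch closes: r and ~r both at w1.
All branches of the tableau close; one closing branch shown above.

Unsatisfiable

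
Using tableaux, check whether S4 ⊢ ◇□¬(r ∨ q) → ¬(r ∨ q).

Tableau for the negation ¬(◇□¬(r ∨ q) → ¬(r ∨ q)):
1. ¬(◇□¬(r ∨ q) → ¬(r ∨ q)), w0
2. ◇□¬(r ∨ q), w0
3. r ∨ q, w0
4. q, w0
5. □¬(r ∨ q), w1
6. ¬(r ∨ q), w1
7. ¬r, w1
8. ¬q, w1
Accessibility: w0Rw0, w0Rw1, w1Rw1
The negation has an open branch (countermodel exists).

No, not valid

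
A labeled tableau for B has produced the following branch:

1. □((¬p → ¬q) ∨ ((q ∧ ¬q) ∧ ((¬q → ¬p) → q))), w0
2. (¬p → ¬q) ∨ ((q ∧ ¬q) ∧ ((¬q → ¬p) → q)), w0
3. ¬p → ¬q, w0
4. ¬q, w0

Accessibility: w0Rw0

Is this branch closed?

No, open

No world carries both an atom and its negation.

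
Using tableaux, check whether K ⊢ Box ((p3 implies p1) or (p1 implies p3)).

Tableau for the negation not Box ((p3 implies p1) or (p1 implies p3)):
1. not Box ((p3 implies p1) or (p1 implies p3)), u
2. not ((p3 implies p1) or (p1 implies p3)), v   [neg-Box-rule on 1: fresh world v, uRv]
3. not (p3 implies p1), v   [neg-or-rule on 2]
4. not (p1 implies p3), v   [neg-or-rule on 2]
5. p3, v   [neg-implies-rule on 3]
6. not p1, v   [neg-implies-rule on 3]
7. p1, v   [neg-implies-rule on 4]
8. not p3, v   [neg-implies-rule on 4]
Accessibility: uRv
Branch closes: p1 and not p1 both at v.
All branches of the negation close; one closing branch shown above.

Valid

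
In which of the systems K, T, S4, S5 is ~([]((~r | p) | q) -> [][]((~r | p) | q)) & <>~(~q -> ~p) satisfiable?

T-tableau for the formula:
1. ~([]((~r | p) | q) -> [][]((~r | p) | q)) & <>~(~q -> ~p), u
2. ~([]((~r | p) | q) -> [][]((~r | p) | q)), u   [&-rule on 1]
3. <>~(~q -> ~p), u   [&-rule on 1]
4. []((~r | p) | q), u   [~->-rule on 2]
5. ~[][]((~r | p) | q), u   [~->-rule on 2]
6. (~r | p) | q, u   [[]-rule on 4 via uRu]
7. q, u   [|-rule on 6 (branches; this branch)]
8. ~(~q -> ~p), v   [<>-rule on 3: fresh world v, uRv]
9. ~q, v   [~->-rule on 8]
10. p, v   [~->-rule on 8]
11. (~r | p) | q, v   [[]-rule on 4 via uRv]
12. ~r | p, v   [|-rule on 11 (branches; this branch)]
13. ~[]((~r | p) | q), w   [~[]-rule on 5: fresh world w, uRw]
14. (~r | p) | q, w   [[]-rule on 4 via uRw]
15. q, w   [|-rule on 14 (branches; this branch)]
16. ~((~r | p) | q), x   [~[]-rule on 13: fresh world x, wRx]
17. ~(~r | p), x   [~|-rule on 16]
18. ~q, x   [~|-rule on 16]
19. r, x   [~|-rule on 17]
20. ~p, x   [~|-rule on 17]
Accessibility: uRu, uRv, uRw, vRv, wRw, wRx, xRx
Complete open branch: satisfiable in T, hence also in K (this T-model is also a K-model).
S4-tableau for the formula:
1. ~([]((~r | p) | q) -> [][]((~r | p) | q)) & <>~(~q -> ~p), u
2. ~([]((~r | p) | q) -> [][]((~r | p) | q)), u   [&-rule on 1]
3. <>~(~q -> ~p), u   [&-rule on 1]
4. []((~r | p) | q), u   [~->-rule on 2]
5. ~[][]((~r | p) | q), u   [~->-rule on 2]
6. (~r | p) | q, u   [[]-rule on 4 via uRu]
7. ~r | p, u   [|-rule on 6 (branches; this branch)]
8. p, u   [|-rule on 7 (branches; this branch)]
9. ~(~q -> ~p), v   [<>-rule on 3: fresh world v, uRv]
10. ~q, v   [~->-rule on 9]
11. p, v   [~->-rule on 9]
12. (~r | p) | q, v   [[]-rule on 4 via uRv]
13. ~r | p, v   [|-rule on 12 (branches; this branch)]
14. ~[]((~r | p) | q), w   [~[]-rule on 5: fresh world w, uRw]
15. (~r | p) | q, w   [[]-rule on 4 via uRw]
16. ~r | p, w   [|-rule on 15 (branches; this branch)]
17. p, w   [|-rule on 16 (branches; this branch)]
18. ~((~r | p) | q), x   [~[]-rule on 14: fresh world x, wRx]
19. ~(~r | p), x   [~|-rule on 18]
20. ~q, x   [~|-rule on 18]
21. r, x   [~|-rule on 19]
22. ~p, x   [~|-rule on 19]
23. (~r | p) | q, x   [[]-rule on 4 via uRx]
24. ~r | p, x   [|-rule on 23 (branches; this branch)]
25. p, x   [|-rule on 24 (branches; this branch)]
Accessibility: uRu, uRv, uRw, uRx, vRv, wRw, wRx, xRx
Branch closes: p and ~p both at x.
Every branch closes (one shown): unsatisfiable in S4, hence also in S5 (every S5-frame is an S4-frame).

K, T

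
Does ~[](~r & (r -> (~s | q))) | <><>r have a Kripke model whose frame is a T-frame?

Yes, satisfiable

1. ~[](~r & (r -> (~s | q))) | <><>r, u
2. <><>r, u   [|-rule on 1 (branches; this branch)]
3. <>r, v   [<>-rule on 2: fresh world v, uRv]
4. r, w   [<>-rule on 3: fresh world w, vRw]
Accessibility: uRu, uRv, vRv, vRw, wRw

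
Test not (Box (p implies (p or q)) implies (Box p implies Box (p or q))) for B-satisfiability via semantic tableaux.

Unsatisfiable (every branch closes)

1. not (Box (p implies (p or q)) implies (Box p implies Box (p or q))), 0
2. Box (p implies (p or q)), 0
3. not (Box p implies Box (p or q)), 0
4. Box p, 0
5. not Box (p or q), 0
6. p implies (p or q), 0
7. p, 0
8. p or q, 0
9. q, 0
10. not (p or q), 1
11. not p, 1
12. not q, 1
13. p implies (p or q), 1
14. p, 1
Accessibility: 0R0, 0R1, 1R0, 1R1
Branch closes: p and not p both at 1.
All branches of the tableau close; one closing branch shown above.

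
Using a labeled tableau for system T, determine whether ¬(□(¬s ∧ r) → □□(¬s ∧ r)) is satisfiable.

1. ¬(□(¬s ∧ r) → □□(¬s ∧ r)), u
2. □(¬s ∧ r), u   [¬→-rule on 1]
3. ¬□□(¬s ∧ r), u   [¬→-rule on 1]
4. ¬s ∧ r, u   [□-rule on 2 via uRu]
5. ¬s, u   [∧-rule on 4]
6. r, u   [∧-rule on 4]
7. ¬□(¬s ∧ r), v   [¬□-rule on 3: fresh world v, uRv]
8. ¬s ∧ r, v   [□-rule on 2 via uRv]
9. ¬s, v   [∧-rule on 8]
10. r, v   [∧-rule on 8]
11. ¬(¬s ∧ r), w   [¬□-rule on 7: fresh world w, vRw]
12. ¬r, w   [¬∧-rule on 11 (branches; this branch)]
Accessibility: uRu, uRv, vRv, vRw, wRw

Yes, satisfiable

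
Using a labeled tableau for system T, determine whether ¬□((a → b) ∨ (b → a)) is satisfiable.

1. ¬□((a → b) ∨ (b → a)), w0
2. ¬((a → b) ∨ (b → a)), w1
3. ¬(a → b), w1
4. ¬(b → a), w1
5. a, w1
6. ¬b, w1
7. b, w1
8. ¬a, w1
Accessibility: w0Rw0, w0Rw1, w1Rw1
Branch closes: b and ¬b both at w1.
(One branch shown.) All branches close.

No, unsatisfiable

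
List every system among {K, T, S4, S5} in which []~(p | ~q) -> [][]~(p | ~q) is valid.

T-tableau for the negation ~([]~(p | ~q) -> [][]~(p | ~q)):
1. ~([]~(p | ~q) -> [][]~(p | ~q)), u
2. []~(p | ~q), u
3. ~[][]~(p | ~q), u
4. ~(p | ~q), u
5. ~p, u
6. q, u
7. ~[]~(p | ~q), v
8. ~(p | ~q), v
9. ~p, v
10. q, v
11. p | ~q, w
12. ~q, w
Accessibility: uRu, uRv, vRv, vRw, wRw
Complete open branch: countermodel on a T-frame, so not valid in T, nor in K (the same frame is also a K-frame).
S4-tableau for the negation ~([]~(p | ~q) -> [][]~(p | ~q)):
1. ~([]~(p | ~q) -> [][]~(p | ~q)), u
2. []~(p | ~q), u
3. ~[][]~(p | ~q), u
4. ~(p | ~q), u
5. ~p, u
6. q, u
7. ~[]~(p | ~q), v
8. ~(p | ~q), v
9. ~p, v
10. q, v
11. p | ~q, w
12. ~(p | ~q), w
13. ~p, w
14. q, w
15. ~q, w
Accessibility: uRu, uRv, uRw, vRv, vRw, wRw
Branch closes: q and ~q both at w.
Every branch closes (one shown): valid in S4, hence also in S5 (every theorem of S4 is a theorem of S5).

S4, S5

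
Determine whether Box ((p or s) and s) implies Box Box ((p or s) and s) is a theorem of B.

Tableau for the negation not (Box ((p or s) and s) implies Box Box ((p or s) and s)):
1. not (Box ((p or s) and s) implies Box Box ((p or s) and s)), w0
2. Box ((p or s) and s), w0
3. not Box Box ((p or s) and s), w0
4. (p or s) and s, w0
5. p or s, w0
6. s, w0
7. not Box ((p or s) and s), w1
8. (p or s) and s, w1
9. p or s, w1
10. s, w1
11. not ((p or s) and s), w2
12. not s, w2
Accessibility: w0Rw0, w0Rw1, w1Rw0, w1Rw1, w1Rw2, w2Rw1, w2Rw2
The negation has an open branch (countermodel exists).

No, not valid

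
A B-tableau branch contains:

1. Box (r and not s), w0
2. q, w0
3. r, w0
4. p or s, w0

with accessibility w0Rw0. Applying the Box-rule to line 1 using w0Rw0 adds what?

r and not s, w0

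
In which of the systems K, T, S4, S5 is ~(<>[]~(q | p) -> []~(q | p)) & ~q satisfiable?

K, T, S4

S5-tableau for the formula:
1. ~(<>[]~(q | p) -> []~(q | p)) & ~q, u
2. ~(<>[]~(q | p) -> []~(q | p)), u
3. ~q, u
4. <>[]~(q | p), u
5. ~[]~(q | p), u
6. []~(q | p), v
7. ~(q | p), u
8. ~p, u
9. ~(q | p), v
10. ~q, v
11. ~p, v
12. q | p, w
13. ~(q | p), w
14. ~q, w
15. ~p, w
16. p, w
Accessibility: uRu, uRv, uRw, vRu, vRv, vRw, wRu, wRv, wRw
Branch closes: p and ~p both at w.
Every branch closes (one shown): unsatisfiable in S5.
S4-tableau for the formula:
1. ~(<>[]~(q | p) -> []~(q | p)) & ~q, u
2. ~(<>[]~(q | p) -> []~(q | p)), u
3. ~q, u
4. <>[]~(q | p), u
5. ~[]~(q | p), u
6. []~(q | p), v
7. ~(q | p), v
8. ~q, v
9. ~p, v
10. q | p, w
11. p, w
Accessibility: uRu, uRv, uRw, vRv, wRw
Complete open branch: satisfiable in S4, hence also in K, T (this S4-model is also a K-model and a T-model).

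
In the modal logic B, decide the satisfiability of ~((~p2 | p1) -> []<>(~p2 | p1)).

No, unsatisfiable

1. ~((~p2 | p1) -> []<>(~p2 | p1)), u
2. ~p2 | p1, u
3. ~[]<>(~p2 | p1), u
4. p1, u
5. ~<>(~p2 | p1), v
6. ~(~p2 | p1), u
7. p2, u
8. ~p1, u
Accessibility: uRu, uRv, vRu, vRv
Branch closes: p1 and ~p1 both at u.
All branches of the tableau close; one closing branch shown above.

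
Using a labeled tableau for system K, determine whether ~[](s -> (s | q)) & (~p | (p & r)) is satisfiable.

1. ~[](s -> (s | q)) & (~p | (p & r)), 0
2. ~[](s -> (s | q)), 0
3. ~p | (p & r), 0
4. p & r, 0
5. p, 0
6. r, 0
7. ~(s -> (s | q)), 1
8. s, 1
9. ~(s | q), 1
10. ~s, 1
11. ~q, 1
Accessibility: 0R1
Branch closes: s and ~s both at 1.
(One branch shown.) All branches close.

Unsatisfiable (every branch closes)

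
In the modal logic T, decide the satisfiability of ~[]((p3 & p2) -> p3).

No, unsatisfiable

1. ~[]((p3 & p2) -> p3), u
2. ~((p3 & p2) -> p3), v   [~[]-rule on 1: fresh world v, uRv]
3. p3 & p2, v   [~->-rule on 2]
4. ~p3, v   [~->-rule on 2]
5. p3, v   [&-rule on 3]
6. p2, v   [&-rule on 3]
Accessibility: uRu, uRv, vRv
Branch closes: p3 and ~p3 both at v.
All branches of the tableau close; one closing branch shown above.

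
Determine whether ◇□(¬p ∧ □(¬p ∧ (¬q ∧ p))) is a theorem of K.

Tableau for the negation ¬◇□(¬p ∧ □(¬p ∧ (¬q ∧ p))):
1. ¬◇□(¬p ∧ □(¬p ∧ (¬q ∧ p))), 0
The negation has an open branch (countermodel exists).

Invalid (countermodel exists)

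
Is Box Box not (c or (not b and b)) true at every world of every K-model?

Invalid (countermodel exists)

Tableau for the negation not Box Box not (c or (not b and b)):
1. not Box Box not (c or (not b and b)), w0
2. not Box not (c or (not b and b)), w1
3. c or (not b and b), w2
4. c, w2
Accessibility: w0Rw1, w1Rw2
The negation has an open branch (countermodel exists).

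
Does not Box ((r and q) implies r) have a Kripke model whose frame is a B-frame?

Unsatisfiable (every branch closes)

1. not Box ((r and q) implies r), 0
2. not ((r and q) implies r), 1
3. r and q, 1
4. not r, 1
5. r, 1
6. q, 1
Accessibility: 0R0, 0R1, 1R0, 1R1
Branch closes: r and not r both at 1.
All branches of the tableau close; one closing branch shown above.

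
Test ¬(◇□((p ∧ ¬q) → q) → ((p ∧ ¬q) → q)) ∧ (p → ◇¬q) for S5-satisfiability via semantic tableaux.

Unsatisfiable (every branch closes)

1. ¬(◇□((p ∧ ¬q) → q) → ((p ∧ ¬q) → q)) ∧ (p → ◇¬q), u
2. ¬(◇□((p ∧ ¬q) → q) → ((p ∧ ¬q) → q)), u
3. p → ◇¬q, u
4. ◇□((p ∧ ¬q) → q), u
5. ¬((p ∧ ¬q) → q), u
6. p ∧ ¬q, u
7. ¬q, u
8. p, u
9. ◇¬q, u
10. □((p ∧ ¬q) → q), v
11. (p ∧ ¬q) → q, u
12. (p ∧ ¬q) → q, v
13. ¬(p ∧ ¬q), u
14. q, v
15. q, u
Accessibility: uRu, uRv, vRu, vRv
Branch closes: q and ¬q both at u.
All branches of the tableau close; one closing branch shown above.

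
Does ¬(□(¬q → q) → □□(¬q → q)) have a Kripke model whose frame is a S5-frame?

1. ¬(□(¬q → q) → □□(¬q → q)), 0
2. □(¬q → q), 0   [¬→-rule on 1]
3. ¬□□(¬q → q), 0   [¬→-rule on 1]
4. ¬q → q, 0   [□-rule on 2 via 0R0]
5. q, 0   [→-rule on 4 (branches; this branch)]
6. ¬□(¬q → q), 1   [¬□-rule on 3: fresh world 1, 0R1]
7. ¬q → q, 1   [□-rule on 2 via 0R1]
8. q, 1   [→-rule on 7 (branches; this branch)]
9. ¬(¬q → q), 2   [¬□-rule on 6: fresh world 2, 1R2]
10. ¬q, 2   [¬→-rule on 9]
11. ¬q → q, 2   [□-rule on 2 via 0R2]
12. q, 2   [→-rule on 11 (branches; this branch)]
Accessibility: 0R0, 0R1, 0R2, 1R0, 1R1, 1R2, 2R0, 2R1, 2R2
Branch closes: q and ¬q both at 2.
Every branch closes; the branch above is one of them.

Unsatisfiable (every branch closes)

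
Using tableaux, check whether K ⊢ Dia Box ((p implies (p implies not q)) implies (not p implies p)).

Tableau for the negation not Dia Box ((p implies (p implies not q)) implies (not p implies p)):
1. not Dia Box ((p implies (p implies not q)) implies (not p implies p)), u
The negation has an open branch (countermodel exists).

Not valid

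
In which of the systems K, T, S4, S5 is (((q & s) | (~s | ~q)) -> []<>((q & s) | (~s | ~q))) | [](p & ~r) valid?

T, S4, S5

K-tableau for the negation ~((((q & s) | (~s | ~q)) -> []<>((q & s) | (~s | ~q))) | [](p & ~r)):
1. ~((((q & s) | (~s | ~q)) -> []<>((q & s) | (~s | ~q))) | [](p & ~r)), 0
2. ~(((q & s) | (~s | ~q)) -> []<>((q & s) | (~s | ~q))), 0
3. ~[](p & ~r), 0
4. (q & s) | (~s | ~q), 0
5. ~[]<>((q & s) | (~s | ~q)), 0
6. ~s | ~q, 0
7. ~q, 0
8. ~(p & ~r), 1
9. r, 1
10. ~<>((q & s) | (~s | ~q)), 2
Accessibility: 0R1, 0R2
Complete open branch: countermodel on a K-frame, so not valid in K.
T-tableau for the negation ~((((q & s) | (~s | ~q)) -> []<>((q & s) | (~s | ~q))) | [](p & ~r)):
1. ~((((q & s) | (~s | ~q)) -> []<>((q & s) | (~s | ~q))) | [](p & ~r)), 0
2. ~(((q & s) | (~s | ~q)) -> []<>((q & s) | (~s | ~q))), 0
3. ~[](p & ~r), 0
4. (q & s) | (~s | ~q), 0
5. ~[]<>((q & s) | (~s | ~q)), 0
6. ~s | ~q, 0
7. ~q, 0
8. ~(p & ~r), 1
9. r, 1
10. ~<>((q & s) | (~s | ~q)), 2
11. ~((q & s) | (~s | ~q)), 2
12. ~(q & s), 2
13. ~(~s | ~q), 2
14. s, 2
15. q, 2
16. ~s, 2
Accessibility: 0R0, 0R1, 0R2, 1R1, 2R2
Branch closes: s and ~s both at 2.
Every branch closes (one shown): valid in T, hence also in S4, S5 (every theorem of T is a theorem of S4 and S5).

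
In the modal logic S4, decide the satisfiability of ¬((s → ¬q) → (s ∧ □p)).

1. ¬((s → ¬q) → (s ∧ □p)), 0
2. s → ¬q, 0   [¬→-rule on 1]
3. ¬(s ∧ □p), 0   [¬→-rule on 1]
4. ¬q, 0   [→-rule on 2 (branches; this branch)]
5. ¬□p, 0   [¬∧-rule on 3 (branches; this branch)]
6. ¬p, 1   [¬□-rule on 5: fresh world 1, 0R1]
Accessibility: 0R0, 0R1, 1R1

Satisfiable (open branch found)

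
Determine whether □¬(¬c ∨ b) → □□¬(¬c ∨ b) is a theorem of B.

No, not valid

Tableau for the negation ¬(□¬(¬c ∨ b) → □□¬(¬c ∨ b)):
1. ¬(□¬(¬c ∨ b) → □□¬(¬c ∨ b)), w0
2. □¬(¬c ∨ b), w0
3. ¬□□¬(¬c ∨ b), w0
4. ¬(¬c ∨ b), w0
5. c, w0
6. ¬b, w0
7. ¬□¬(¬c ∨ b), w1
8. ¬(¬c ∨ b), w1
9. c, w1
10. ¬b, w1
11. ¬c ∨ b, w2
12. b, w2
Accessibility: w0Rw0, w0Rw1, w1Rw0, w1Rw1, w1Rw2, w2Rw1, w2Rw2
The negation has an open branch (countermodel exists).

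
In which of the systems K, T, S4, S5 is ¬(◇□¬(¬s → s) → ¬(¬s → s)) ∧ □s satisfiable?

K

K-tableau for the formula:
1. ¬(◇□¬(¬s → s) → ¬(¬s → s)) ∧ □s, w0
2. ¬(◇□¬(¬s → s) → ¬(¬s → s)), w0
3. □s, w0
4. ◇□¬(¬s → s), w0
5. ¬s → s, w0
6. s, w0
7. □¬(¬s → s), w1
8. s, w1
Accessibility: w0Rw1
Complete open branch: satisfiable in K.
T-tableau for the formula:
1. ¬(◇□¬(¬s → s) → ¬(¬s → s)) ∧ □s, w0
2. ¬(◇□¬(¬s → s) → ¬(¬s → s)), w0
3. □s, w0
4. ◇□¬(¬s → s), w0
5. ¬s → s, w0
6. s, w0
7. □¬(¬s → s), w1
8. s, w1
9. ¬(¬s → s), w1
10. ¬s, w1
Accessibility: w0Rw0, w0Rw1, w1Rw1
Branch closes: s and ¬s both at w1.
Every branch closes (one shown): unsatisfiable in T, hence also in S4, S5 (every S4/S5-frame is a T-frame).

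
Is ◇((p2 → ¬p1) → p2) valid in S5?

Tableau for the negation ¬◇((p2 → ¬p1) → p2):
1. ¬◇((p2 → ¬p1) → p2), w0
2. ¬((p2 → ¬p1) → p2), w0
3. p2 → ¬p1, w0
4. ¬p2, w0
5. ¬p1, w0
Accessibility: w0Rw0
The negation has an open branch (countermodel exists).

Not valid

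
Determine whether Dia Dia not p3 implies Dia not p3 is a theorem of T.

Invalid (countermodel exists)

Tableau for the negation not (Dia Dia not p3 implies Dia not p3):
1. not (Dia Dia not p3 implies Dia not p3), w0
2. Dia Dia not p3, w0   [neg-implies-rule on 1]
3. not Dia not p3, w0   [neg-implies-rule on 1]
4. p3, w0   [neg-Dia-rule on 3 via w0Rw0]
5. Dia not p3, w1   [Dia-rule on 2: fresh world w1, w0Rw1]
6. p3, w1   [neg-Dia-rule on 3 via w0Rw1]
7. not p3, w2   [Dia-rule on 5: fresh world w2, w1Rw2]
Accessibility: w0Rw0, w0Rw1, w1Rw1, w1Rw2, w2Rw2
The negation has an open branch (countermodel exists).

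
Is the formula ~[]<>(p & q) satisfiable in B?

1. ~[]<>(p & q), w0
2. ~<>(p & q), w1
3. ~(p & q), w0
4. ~(p & q), w1
5. ~q, w0
6. ~q, w1
Accessibility: w0Rw0, w0Rw1, w1Rw0, w1Rw1

Satisfiable (open branch found)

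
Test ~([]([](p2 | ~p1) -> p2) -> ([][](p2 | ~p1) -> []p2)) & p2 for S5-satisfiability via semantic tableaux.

1. ~([]([](p2 | ~p1) -> p2) -> ([][](p2 | ~p1) -> []p2)) & p2, u
2. ~([]([](p2 | ~p1) -> p2) -> ([][](p2 | ~p1) -> []p2)), u   [&-rule on 1]
3. p2, u   [&-rule on 1]
4. []([](p2 | ~p1) -> p2), u   [~->-rule on 2]
5. ~([][](p2 | ~p1) -> []p2), u   [~->-rule on 2]
6. [][](p2 | ~p1), u   [~->-rule on 5]
7. ~[]p2, u   [~->-rule on 5]
8. [](p2 | ~p1) -> p2, u   [[]-rule on 4 via uRu]
9. [](p2 | ~p1), u   [[]-rule on 6 via uRu]
10. p2 | ~p1, u   [[]-rule on 9 via uRu]
11. ~p1, u   [|-rule on 10 (branches; this branch)]
12. ~p2, v   [~[]-rule on 7: fresh world v, uRv]
13. [](p2 | ~p1) -> p2, v   [[]-rule on 4 via uRv]
14. [](p2 | ~p1), v   [[]-rule on 6 via uRv]
15. p2 | ~p1, v   [[]-rule on 9 via uRv]
16. ~[](p2 | ~p1), v   [->-rule on 13 (branches; this branch)]
17. ~p1, v   [|-rule on 15 (branches; this branch)]
18. ~(p2 | ~p1), w   [~[]-rule on 16: fresh world w, vRw]
19. ~p2, w   [~|-rule on 18]
20. p1, w   [~|-rule on 18]
21. [](p2 | ~p1) -> p2, w   [[]-rule on 4 via uRw]
22. [](p2 | ~p1), w   [[]-rule on 6 via uRw]
23. p2 | ~p1, w   [[]-rule on 9 via uRw]
24. ~[](p2 | ~p1), w   [->-rule on 21 (branches; this branch)]
25. ~p1, w   [|-rule on 23 (branches; this branch)]
Accessibility: uRu, uRv, uRw, vRu, vRv, vRw, wRu, wRv, wRw
Branch closes: p1 and ~p1 both at w.
Every branch closes; the branch above is one of them.

No, unsatisfiable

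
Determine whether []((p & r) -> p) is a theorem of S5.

Tableau for the negation ~[]((p & r) -> p):
1. ~[]((p & r) -> p), u
2. ~((p & r) -> p), v
3. p & r, v
4. ~p, v
5. p, v
6. r, v
Accessibility: uRu, uRv, vRu, vRv
Branch closes: p and ~p both at v.
Every branch of the negation's tableau closes; the branch above is one of them.

Valid in S5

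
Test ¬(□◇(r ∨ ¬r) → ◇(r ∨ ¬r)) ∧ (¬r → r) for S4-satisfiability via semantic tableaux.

Unsatisfiable (every branch closes)

1. ¬(□◇(r ∨ ¬r) → ◇(r ∨ ¬r)) ∧ (¬r → r), w0
2. ¬(□◇(r ∨ ¬r) → ◇(r ∨ ¬r)), w0   [∧-rule on 1]
3. ¬r → r, w0   [∧-rule on 1]
4. □◇(r ∨ ¬r), w0   [¬→-rule on 2]
5. ¬◇(r ∨ ¬r), w0   [¬→-rule on 2]
6. ◇(r ∨ ¬r), w0   [□-rule on 4 via w0Rw0]
7. ¬(r ∨ ¬r), w0   [¬◇-rule on 5 via w0Rw0]
8. ¬r, w0   [¬∨-rule on 7]
9. r, w0   [¬∨-rule on 7]
Accessibility: w0Rw0
Branch closes: r and ¬r both at w0.
(One branch shown.) All branches close.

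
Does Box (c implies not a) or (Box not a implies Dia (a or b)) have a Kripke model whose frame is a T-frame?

1. Box (c implies not a) or (Box not a implies Dia (a or b)), w0
2. Box not a implies Dia (a or b), w0
3. Dia (a or b), w0
4. a or b, w1
5. b, w1
Accessibility: w0Rw0, w0Rw1, w1Rw1

Satisfiable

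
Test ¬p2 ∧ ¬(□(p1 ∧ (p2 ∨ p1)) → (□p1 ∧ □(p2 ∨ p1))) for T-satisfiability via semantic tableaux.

Unsatisfiable (every branch closes)

1. ¬p2 ∧ ¬(□(p1 ∧ (p2 ∨ p1)) → (□p1 ∧ □(p2 ∨ p1))), u
2. ¬p2, u   [∧-rule on 1]
3. ¬(□(p1 ∧ (p2 ∨ p1)) → (□p1 ∧ □(p2 ∨ p1))), u   [∧-rule on 1]
4. □(p1 ∧ (p2 ∨ p1)), u   [¬→-rule on 3]
5. ¬(□p1 ∧ □(p2 ∨ p1)), u   [¬→-rule on 3]
6. p1 ∧ (p2 ∨ p1), u   [□-rule on 4 via uRu]
7. p1, u   [∧-rule on 6]
8. p2 ∨ p1, u   [∧-rule on 6]
9. ¬□(p2 ∨ p1), u   [¬∧-rule on 5 (branches; this branch)]
10. ¬(p2 ∨ p1), v   [¬□-rule on 9: fresh world v, uRv]
11. ¬p2, v   [¬∨-rule on 10]
12. ¬p1, v   [¬∨-rule on 10]
13. p1 ∧ (p2 ∨ p1), v   [□-rule on 4 via uRv]
14. p1, v   [∧-rule on 13]
15. p2 ∨ p1, v   [∧-rule on 13]
Accessibility: uRu, uRv, vRv
Branch closes: p1 and ¬p1 both at v.
All branches of the tableau close; one closing branch shown above.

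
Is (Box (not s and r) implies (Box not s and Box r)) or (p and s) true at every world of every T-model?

Tableau for the negation not ((Box (not s and r) implies (Box not s and Box r)) or (p and s)):
1. not ((Box (not s and r) implies (Box not s and Box r)) or (p and s)), w0
2. not (Box (not s and r) implies (Box not s and Box r)), w0
3. not (p and s), w0
4. Box (not s and r), w0
5. not (Box not s and Box r), w0
6. not s and r, w0
7. not s, w0
8. r, w0
9. not Box r, w0
10. not r, w1
11. not s and r, w1
12. not s, w1
13. r, w1
Accessibility: w0Rw0, w0Rw1, w1Rw1
Branch closes: r and not r both at w1.
Every branch of the negation's tableau closes; the branch above is one of them.

Valid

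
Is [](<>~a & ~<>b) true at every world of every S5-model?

Invalid (countermodel exists)

Tableau for the negation ~[](<>~a & ~<>b):
1. ~[](<>~a & ~<>b), 0
2. ~(<>~a & ~<>b), 1
3. <>b, 1
4. b, 2
Accessibility: 0R0, 0R1, 0R2, 1R0, 1R1, 1R2, 2R0, 2R1, 2R2
The negation has an open branch (countermodel exists).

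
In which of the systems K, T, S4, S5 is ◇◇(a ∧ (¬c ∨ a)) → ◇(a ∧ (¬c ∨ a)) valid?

S4, S5

S4-tableau for the negation ¬(◇◇(a ∧ (¬c ∨ a)) → ◇(a ∧ (¬c ∨ a))):
1. ¬(◇◇(a ∧ (¬c ∨ a)) → ◇(a ∧ (¬c ∨ a))), w0
2. ◇◇(a ∧ (¬c ∨ a)), w0   [¬→-rule on 1]
3. ¬◇(a ∧ (¬c ∨ a)), w0   [¬→-rule on 1]
4. ¬(a ∧ (¬c ∨ a)), w0   [¬◇-rule on 3 via w0Rw0]
5. ¬(¬c ∨ a), w0   [¬∧-rule on 4 (branches; this branch)]
6. c, w0   [¬∨-rule on 5]
7. ¬a, w0   [¬∨-rule on 5]
8. ◇(a ∧ (¬c ∨ a)), w1   [◇-rule on 2: fresh world w1, w0Rw1]
9. ¬(a ∧ (¬c ∨ a)), w1   [¬◇-rule on 3 via w0Rw1]
10. ¬(¬c ∨ a), w1   [¬∧-rule on 9 (branches; this branch)]
11. c, w1   [¬∨-rule on 10]
12. ¬a, w1   [¬∨-rule on 10]
13. a ∧ (¬c ∨ a), w2   [◇-rule on 8: fresh world w2, w1Rw2]
14. a, w2   [∧-rule on 13]
15. ¬c ∨ a, w2   [∧-rule on 13]
16. ¬(a ∧ (¬c ∨ a)), w2   [¬◇-rule on 3 via w0Rw2]
17. ¬(¬c ∨ a), w2   [¬∧-rule on 16 (branches; this branch)]
18. c, w2   [¬∨-rule on 17]
19. ¬a, w2   [¬∨-rule on 17]
Accessibility: w0Rw0, w0Rw1, w0Rw2, w1Rw1, w1Rw2, w2Rw2
Branch closes: a and ¬a both at w2.
Every branch closes (one shown): valid in S4, hence also in S5 (every theorem of S4 is a theorem of S5).
T-tableau for the negation ¬(◇◇(a ∧ (¬c ∨ a)) → ◇(a ∧ (¬c ∨ a))):
1. ¬(◇◇(a ∧ (¬c ∨ a)) → ◇(a ∧ (¬c ∨ a))), w0
2. ◇◇(a ∧ (¬c ∨ a)), w0   [¬→-rule on 1]
3. ¬◇(a ∧ (¬c ∨ a)), w0   [¬→-rule on 1]
4. ¬(a ∧ (¬c ∨ a)), w0   [¬◇-rule on 3 via w0Rw0]
5. ¬(¬c ∨ a), w0   [¬∧-rule on 4 (branches; this branch)]
6. c, w0   [¬∨-rule on 5]
7. ¬a, w0   [¬∨-rule on 5]
8. ◇(a ∧ (¬c ∨ a)), w1   [◇-rule on 2: fresh world w1, w0Rw1]
9. ¬(a ∧ (¬c ∨ a)), w1   [¬◇-rule on 3 via w0Rw1]
10. ¬(¬c ∨ a), w1   [¬∧-rule on 9 (branches; this branch)]
11. c, w1   [¬∨-rule on 10]
12. ¬a, w1   [¬∨-rule on 10]
13. a ∧ (¬c ∨ a), w2   [◇-rule on 8: fresh world w2, w1Rw2]
14. a, w2   [∧-rule on 13]
15. ¬c ∨ a, w2   [∧-rule on 13]
Accessibility: w0Rw0, w0Rw1, w1Rw1, w1Rw2, w2Rw2
Complete open branch: countermodel on a T-frame, so not valid in T, nor in K (the same frame is also a K-frame).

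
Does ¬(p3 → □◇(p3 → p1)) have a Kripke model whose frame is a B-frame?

Satisfiable (open branch found)

1. ¬(p3 → □◇(p3 → p1)), u
2. p3, u
3. ¬□◇(p3 → p1), u
4. ¬◇(p3 → p1), v
5. ¬(p3 → p1), u
6. ¬p1, u
7. ¬(p3 → p1), v
8. p3, v
9. ¬p1, v
Accessibility: uRu, uRv, vRu, vRv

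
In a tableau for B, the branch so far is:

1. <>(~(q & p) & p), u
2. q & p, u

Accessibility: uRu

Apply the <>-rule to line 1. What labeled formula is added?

a fresh world v with uRv, and ~(q & p) & p at v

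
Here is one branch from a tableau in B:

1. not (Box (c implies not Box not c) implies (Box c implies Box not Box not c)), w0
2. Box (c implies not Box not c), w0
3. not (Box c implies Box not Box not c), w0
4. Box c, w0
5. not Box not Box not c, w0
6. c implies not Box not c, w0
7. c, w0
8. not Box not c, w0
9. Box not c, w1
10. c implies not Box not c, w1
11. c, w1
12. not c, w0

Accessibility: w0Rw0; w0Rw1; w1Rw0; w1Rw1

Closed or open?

Both c and not c appear at w0.

Yes, closed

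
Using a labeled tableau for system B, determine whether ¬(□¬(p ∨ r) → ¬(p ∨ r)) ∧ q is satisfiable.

1. ¬(□¬(p ∨ r) → ¬(p ∨ r)) ∧ q, w0
2. ¬(□¬(p ∨ r) → ¬(p ∨ r)), w0
3. q, w0
4. □¬(p ∨ r), w0
5. p ∨ r, w0
6. ¬(p ∨ r), w0
7. ¬p, w0
8. ¬r, w0
9. r, w0
Accessibility: w0Rw0
Branch closes: r and ¬r both at w0.
(One branch shown.) All branches close.

Unsatisfiable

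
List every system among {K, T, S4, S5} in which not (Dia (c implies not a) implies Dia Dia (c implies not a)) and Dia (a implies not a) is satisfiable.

K

T-tableau for the formula:
1. not (Dia (c implies not a) implies Dia Dia (c implies not a)) and Dia (a implies not a), w0
2. not (Dia (c implies not a) implies Dia Dia (c implies not a)), w0
3. Dia (a implies not a), w0
4. Dia (c implies not a), w0
5. not Dia Dia (c implies not a), w0
6. not Dia (c implies not a), w0
7. not (c implies not a), w0
8. c, w0
9. a, w0
10. a implies not a, w1
11. not Dia (c implies not a), w1
12. not (c implies not a), w1
13. c, w1
14. a, w1
15. not a, w1
Accessibility: w0Rw0, w0Rw1, w1Rw1
Branch closes: a and not a both at w1.
Every branch closes (one shown): unsatisfiable in T, hence also in S4, S5 (every S4/S5-frame is a T-frame).
K-tableau for the formula:
1. not (Dia (c implies not a) implies Dia Dia (c implies not a)) and Dia (a implies not a), w0
2. not (Dia (c implies not a) implies Dia Dia (c implies not a)), w0
3. Dia (a implies not a), w0
4. Dia (c implies not a), w0
5. not Dia Dia (c implies not a), w0
6. a implies not a, w1
7. not Dia (c implies not a), w1
8. not a, w1
9. c implies not a, w2
10. not Dia (c implies not a), w2
11. not a, w2
Accessibility: w0Rw1, w0Rw2
Complete open branch: satisfiable in K.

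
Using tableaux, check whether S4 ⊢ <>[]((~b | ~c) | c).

Valid in S4

Tableau for the negation ~<>[]((~b | ~c) | c):
1. ~<>[]((~b | ~c) | c), 0
2. ~[]((~b | ~c) | c), 0
3. ~((~b | ~c) | c), 1
4. ~(~b | ~c), 1
5. ~c, 1
6. b, 1
7. c, 1
Accessibility: 0R0, 0R1, 1R1
Branch closes: c and ~c both at 1.
Every branch of the negation's tableau closes; the branch above is one of them.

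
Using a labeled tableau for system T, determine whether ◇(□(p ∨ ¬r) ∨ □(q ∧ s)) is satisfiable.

Satisfiable

1. ◇(□(p ∨ ¬r) ∨ □(q ∧ s)), u
2. □(p ∨ ¬r) ∨ □(q ∧ s), v
3. □(q ∧ s), v
4. q ∧ s, v
5. q, v
6. s, v
Accessibility: uRu, uRv, vRv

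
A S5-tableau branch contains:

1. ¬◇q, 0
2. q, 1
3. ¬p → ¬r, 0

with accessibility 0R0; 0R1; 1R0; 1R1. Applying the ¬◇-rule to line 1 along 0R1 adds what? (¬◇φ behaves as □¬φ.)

¬q, 1

¬◇φ behaves as □¬φ: propagate the negated body to each accessible world.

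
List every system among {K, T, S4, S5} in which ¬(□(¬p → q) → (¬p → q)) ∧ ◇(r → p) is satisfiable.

K

K-tableau for the formula:
1. ¬(□(¬p → q) → (¬p → q)) ∧ ◇(r → p), u
2. ¬(□(¬p → q) → (¬p → q)), u   [∧-rule on 1]
3. ◇(r → p), u   [∧-rule on 1]
4. □(¬p → q), u   [¬→-rule on 2]
5. ¬(¬p → q), u   [¬→-rule on 2]
6. ¬p, u   [¬→-rule on 5]
7. ¬q, u   [¬→-rule on 5]
8. r → p, v   [◇-rule on 3: fresh world v, uRv]
9. ¬p → q, v   [□-rule on 4 via uRv]
10. p, v   [→-rule on 8 (branches; this branch)]
11. q, v   [→-rule on 9 (branches; this branch)]
Accessibility: uRv
Complete open branch: satisfiable in K.
T-tableau for the formula:
1. ¬(□(¬p → q) → (¬p → q)) ∧ ◇(r → p), u
2. ¬(□(¬p → q) → (¬p → q)), u   [∧-rule on 1]
3. ◇(r → p), u   [∧-rule on 1]
4. □(¬p → q), u   [¬→-rule on 2]
5. ¬(¬p → q), u   [¬→-rule on 2]
6. ¬p, u   [¬→-rule on 5]
7. ¬q, u   [¬→-rule on 5]
8. ¬p → q, u   [□-rule on 4 via uRu]
9. q, u   [→-rule on 8 (branches; this branch)]
Accessibility: uRu
Branch closes: q and ¬q both at u.
Every branch closes (one shown): unsatisfiable in T, hence also in S4, S5 (every S4/S5-frame is a T-frame).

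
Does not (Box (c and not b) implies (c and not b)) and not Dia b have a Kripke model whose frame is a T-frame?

1. not (Box (c and not b) implies (c and not b)) and not Dia b, u
2. not (Box (c and not b) implies (c and not b)), u
3. not Dia b, u
4. Box (c and not b), u
5. not (c and not b), u
6. not b, u
7. c and not b, u
8. c, u
9. b, u
Accessibility: uRu
Branch closes: b and not b both at u.
(One branch shown.) All branches close.

No, unsatisfiable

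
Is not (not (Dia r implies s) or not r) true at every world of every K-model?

Not valid

Tableau for the negation not (Dia r implies s) or not r:
1. not (Dia r implies s) or not r, w0
2. not r, w0
The negation has an open branch (countermodel exists).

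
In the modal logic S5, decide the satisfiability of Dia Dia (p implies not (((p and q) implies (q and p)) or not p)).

Satisfiable

1. Dia Dia (p implies not (((p and q) implies (q and p)) or not p)), u
2. Dia (p implies not (((p and q) implies (q and p)) or not p)), v
3. p implies not (((p and q) implies (q and p)) or not p), w
4. not p, w
Accessibility: uRu, uRv, uRw, vRu, vRv, vRw, wRu, wRv, wRw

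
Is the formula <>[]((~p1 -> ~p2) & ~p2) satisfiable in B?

Satisfiable

1. <>[]((~p1 -> ~p2) & ~p2), 0
2. []((~p1 -> ~p2) & ~p2), 1
3. (~p1 -> ~p2) & ~p2, 0
4. ~p1 -> ~p2, 0
5. ~p2, 0
6. (~p1 -> ~p2) & ~p2, 1
7. ~p1 -> ~p2, 1
8. ~p2, 1
Accessibility: 0R0, 0R1, 1R0, 1R1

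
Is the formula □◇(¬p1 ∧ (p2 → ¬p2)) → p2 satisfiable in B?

Satisfiable (open branch found)

1. □◇(¬p1 ∧ (p2 → ¬p2)) → p2, 0
2. p2, 0
Accessibility: 0R0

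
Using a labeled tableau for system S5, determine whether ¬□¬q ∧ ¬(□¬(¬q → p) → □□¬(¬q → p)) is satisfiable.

Unsatisfiable

1. ¬□¬q ∧ ¬(□¬(¬q → p) → □□¬(¬q → p)), 0
2. ¬□¬q, 0   [∧-rule on 1]
3. ¬(□¬(¬q → p) → □□¬(¬q → p)), 0   [∧-rule on 1]
4. □¬(¬q → p), 0   [¬→-rule on 3]
5. ¬□□¬(¬q → p), 0   [¬→-rule on 3]
6. ¬(¬q → p), 0   [□-rule on 4 via 0R0]
7. ¬q, 0   [¬→-rule on 6]
8. ¬p, 0   [¬→-rule on 6]
9. q, 1   [¬□-rule on 2: fresh world 1, 0R1]
10. ¬(¬q → p), 1   [□-rule on 4 via 0R1]
11. ¬q, 1   [¬→-rule on 10]
12. ¬p, 1   [¬→-rule on 10]
Accessibility: 0R0, 0R1, 1R0, 1R1
Branch closes: q and ¬q both at 1.
All branches of the tableau close; one closing branch shown above.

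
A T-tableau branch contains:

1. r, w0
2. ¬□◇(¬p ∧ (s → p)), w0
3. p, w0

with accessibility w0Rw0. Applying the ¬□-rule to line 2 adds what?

a fresh world w1 with w0Rw1, and ¬◇(¬p ∧ (s → p)) at w1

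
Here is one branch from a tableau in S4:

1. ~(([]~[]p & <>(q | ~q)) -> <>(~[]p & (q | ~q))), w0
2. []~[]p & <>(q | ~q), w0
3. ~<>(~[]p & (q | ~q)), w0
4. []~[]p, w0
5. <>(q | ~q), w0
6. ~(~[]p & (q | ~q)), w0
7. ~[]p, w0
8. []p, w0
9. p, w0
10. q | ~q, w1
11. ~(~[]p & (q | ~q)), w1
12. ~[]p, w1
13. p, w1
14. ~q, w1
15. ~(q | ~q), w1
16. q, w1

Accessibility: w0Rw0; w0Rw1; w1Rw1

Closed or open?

Closed

Both q and ~q appear at w1.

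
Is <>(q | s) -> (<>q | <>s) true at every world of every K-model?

Tableau for the negation ~(<>(q | s) -> (<>q | <>s)):
1. ~(<>(q | s) -> (<>q | <>s)), u
2. <>(q | s), u   [~->-rule on 1]
3. ~(<>q | <>s), u   [~->-rule on 1]
4. ~<>q, u   [~|-rule on 3]
5. ~<>s, u   [~|-rule on 3]
6. q | s, v   [<>-rule on 2: fresh world v, uRv]
7. ~q, v   [~<>-rule on 4 via uRv]
8. ~s, v   [~<>-rule on 5 via uRv]
9. s, v   [|-rule on 6 (branches; this branch)]
Accessibility: uRv
Branch closes: s and ~s both at v.
All branches of the negation close; one closing branch shown above.

Valid in K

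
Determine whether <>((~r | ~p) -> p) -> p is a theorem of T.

Tableau for the negation ~(<>((~r | ~p) -> p) -> p):
1. ~(<>((~r | ~p) -> p) -> p), w0
2. <>((~r | ~p) -> p), w0
3. ~p, w0
4. (~r | ~p) -> p, w1
5. p, w1
Accessibility: w0Rw0, w0Rw1, w1Rw1
The negation has an open branch (countermodel exists).

No, not valid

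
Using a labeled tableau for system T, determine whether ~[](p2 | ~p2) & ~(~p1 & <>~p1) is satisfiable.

Unsatisfiable

1. ~[](p2 | ~p2) & ~(~p1 & <>~p1), 0
2. ~[](p2 | ~p2), 0
3. ~(~p1 & <>~p1), 0
4. ~<>~p1, 0
5. p1, 0
6. ~(p2 | ~p2), 1
7. ~p2, 1
8. p2, 1
Accessibility: 0R0, 0R1, 1R1
Branch closes: p2 and ~p2 both at 1.
All branches of the tableau close; one closing branch shown above.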